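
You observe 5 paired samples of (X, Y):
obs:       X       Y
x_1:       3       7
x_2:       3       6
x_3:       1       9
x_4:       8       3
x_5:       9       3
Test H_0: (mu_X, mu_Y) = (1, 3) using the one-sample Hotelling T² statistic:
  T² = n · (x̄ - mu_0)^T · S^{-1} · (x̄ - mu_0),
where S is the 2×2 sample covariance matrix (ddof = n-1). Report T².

Step 1 — sample mean vector:
  mean(X) = (3 + 3 + 1 + 8 + 9) / 5 = 24/5 = 4.8
  mean(Y) = (7 + 6 + 9 + 3 + 3) / 5 = 28/5 = 5.6
  x̄ = (4.8, 5.6),  deviation x̄ - mu_0 = (4.8, 5.6) - (1, 3) = (3.8, 2.6).

Step 2 — sample covariance matrix, S[i,j] = (1/(n-1)) · Σ_k (x_{k,i} - mean_i) · (x_{k,j} - mean_j), divisor n-1 = 4:
  S[X,X] = ((-1.8)·(-1.8) + (-1.8)·(-1.8) + (-3.8)·(-3.8) + (3.2)·(3.2) + (4.2)·(4.2)) / 4 = 48.8/4 = 12.2
  S[X,Y] = ((-1.8)·(1.4) + (-1.8)·(0.4) + (-3.8)·(3.4) + (3.2)·(-2.6) + (4.2)·(-2.6)) / 4 = -35.4/4 = -8.85
  S[Y,Y] = ((1.4)·(1.4) + (0.4)·(0.4) + (3.4)·(3.4) + (-2.6)·(-2.6) + (-2.6)·(-2.6)) / 4 = 27.2/4 = 6.8
  S = [[12.2, -8.85],
 [-8.85, 6.8]].

Step 3 — invert S. det(S) = 12.2·6.8 - (-8.85)² = 4.6375.
  S^{-1} = (1/det) · [[d, -b], [-b, a]] = [[1.4663, 1.9084],
 [1.9084, 2.6307]].

Step 4 — quadratic form (x̄ - mu_0)^T · S^{-1} · (x̄ - mu_0):
  S^{-1} · (x̄ - mu_0) = (10.5337, 14.0916),
  (x̄ - mu_0)^T · [...] = (3.8)·(10.5337) + (2.6)·(14.0916) = 76.6663.

Step 5 — scale by n: T² = 5 · 76.6663 = 383.3315.

T² ≈ 383.3315


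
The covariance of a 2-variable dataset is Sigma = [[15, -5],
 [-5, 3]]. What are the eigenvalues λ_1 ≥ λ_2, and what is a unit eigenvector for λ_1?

Step 1 — characteristic polynomial of 2×2 Sigma:
  det(Sigma - λI) = λ² - trace · λ + det = 0.
  trace = 15 + 3 = 18, det = 15·3 - (-5)² = 20.
Step 2 — discriminant:
  Δ = trace² - 4·det = 324 - 80 = 244.
Step 3 — eigenvalues:
  λ = (trace ± √Δ)/2 = (18 ± 15.6205)/2,
  λ_1 = 16.8102,  λ_2 = 1.1898.

Step 4 — unit eigenvector for λ_1: solve (Sigma - λ_1 I)v = 0. First row:
  (15 - 16.8102)·v_x + (-5)·v_y = 0, i.e. (-1.8102)·v_x + (-5)·v_y = 0,
  so v ∝ (b, λ_1 - a) = (-5, 1.8102); multiply by -1 so the first entry is positive: u = (5, -1.8102).
  ||u|| = √((5)² + (-1.8102)²) = √(28.277) ≈ 5.3176,
  v_1 = u/||u|| ≈ (0.9403, -0.3404) (||v_1|| = 1).

λ_1 = 16.8102,  λ_2 = 1.1898;  v_1 ≈ (0.9403, -0.3404)


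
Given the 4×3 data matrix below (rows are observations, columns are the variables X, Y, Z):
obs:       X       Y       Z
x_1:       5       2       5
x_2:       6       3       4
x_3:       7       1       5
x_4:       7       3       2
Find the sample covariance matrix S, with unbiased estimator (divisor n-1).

Step 1 — column means:
  mean(X) = (5 + 6 + 7 + 7) / 4 = 25/4 = 6.25
  mean(Y) = (2 + 3 + 1 + 3) / 4 = 9/4 = 2.25
  mean(Z) = (5 + 4 + 5 + 2) / 4 = 16/4 = 4

Step 2 — sample covariance S[i,j] = (1/(n-1)) · Σ_k (x_{k,i} - mean_i) · (x_{k,j} - mean_j), with n-1 = 3.
  S[X,X] = ((-1.25)·(-1.25) + (-0.25)·(-0.25) + (0.75)·(0.75) + (0.75)·(0.75)) / 3 = 2.75/3 = 0.9167
  S[X,Y] = ((-1.25)·(-0.25) + (-0.25)·(0.75) + (0.75)·(-1.25) + (0.75)·(0.75)) / 3 = -0.25/3 = -0.0833
  S[X,Z] = ((-1.25)·(1) + (-0.25)·(0) + (0.75)·(1) + (0.75)·(-2)) / 3 = -2/3 = -0.6667
  S[Y,Y] = ((-0.25)·(-0.25) + (0.75)·(0.75) + (-1.25)·(-1.25) + (0.75)·(0.75)) / 3 = 2.75/3 = 0.9167
  S[Y,Z] = ((-0.25)·(1) + (0.75)·(0) + (-1.25)·(1) + (0.75)·(-2)) / 3 = -3/3 = -1
  S[Z,Z] = ((1)·(1) + (0)·(0) + (1)·(1) + (-2)·(-2)) / 3 = 6/3 = 2

S is symmetric (S[j,i] = S[i,j]). Assembling:

S = [[0.9167, -0.0833, -0.6667],
 [-0.0833, 0.9167, -1],
 [-0.6667, -1, 2]]


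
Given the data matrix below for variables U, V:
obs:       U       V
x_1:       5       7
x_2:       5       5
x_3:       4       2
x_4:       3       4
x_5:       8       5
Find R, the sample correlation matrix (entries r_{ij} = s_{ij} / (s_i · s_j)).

Step 1 — column means:
  mean(U) = (5 + 5 + 4 + 3 + 8) / 5 = 25/5 = 5
  mean(V) = (7 + 5 + 2 + 4 + 5) / 5 = 23/5 = 4.6

Step 2 — sample variances and covariances s[i,j] = (1/(n-1)) · Σ_k (x_{k,i} - mean_i) · (x_{k,j} - mean_j), with n-1 = 4:
  s[U,U] = ((0)·(0) + (0)·(0) + (-1)·(-1) + (-2)·(-2) + (3)·(3)) / 4 = 14/4 = 3.5
  s[U,V] = ((0)·(2.4) + (0)·(0.4) + (-1)·(-2.6) + (-2)·(-0.6) + (3)·(0.4)) / 4 = 5/4 = 1.25
  s[V,V] = ((2.4)·(2.4) + (0.4)·(0.4) + (-2.6)·(-2.6) + (-0.6)·(-0.6) + (0.4)·(0.4)) / 4 = 13.2/4 = 3.3
  Sample standard deviations s_i = √(s[i,i]):
  s(U) = √(3.5) = 1.8708
  s(V) = √(3.3) = 1.8166

Step 3 — r_{ij} = s_{ij} / (s_i · s_j):
  r[U,U] = 1 (diagonal).
  r[U,V] = 1.25 / (1.8708 · 1.8166) = 1.25 / 3.3985 = 0.3678
  r[V,V] = 1 (diagonal).

R is symmetric with unit diagonal. Assembling:

R = [[1, 0.3678],
 [0.3678, 1]]


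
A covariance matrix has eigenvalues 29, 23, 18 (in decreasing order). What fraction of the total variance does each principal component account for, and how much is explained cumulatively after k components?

Step 1 — total variance = trace(Sigma) = Σ λ_i = 29 + 23 + 18 = 70.

Step 2 — fraction explained by component i = λ_i / Σ λ:
  PC1: 29/70 = 0.4143
  PC2: 23/70 = 0.3286
  PC3: 18/70 = 0.2571

Step 3 — cumulative fraction after k components = (λ_1 + ... + λ_k) / Σ λ:
  k = 1: 29/70 = 0.4143
  k = 2: (29 + 23)/70 = 52/70 = 0.7429
  k = 3: (29 + 23 + 18)/70 = 70/70 = 1

Summary (fraction, with percent):

explained: PC1 0.4143 (41.43%), PC2 0.3286 (32.86%), PC3 0.2571 (25.71%);  cumulative: 0.4143, 0.7429, 1


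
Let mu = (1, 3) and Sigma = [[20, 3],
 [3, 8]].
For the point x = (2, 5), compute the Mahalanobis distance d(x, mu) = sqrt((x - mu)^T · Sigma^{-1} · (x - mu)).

Step 1 — centre the observation: (x - mu) = (1, 2).

Step 2 — invert Sigma. det(Sigma) = 20·8 - (3)² = 151.
  Sigma^{-1} = (1/det) · [[d, -b], [-b, a]] = [[0.053, -0.0199],
 [-0.0199, 0.1325]].

Step 3 — form the quadratic (x - mu)^T · Sigma^{-1} · (x - mu):
  Sigma^{-1} · (x - mu) = (0.0132, 0.245).
  (x - mu)^T · [Sigma^{-1} · (x - mu)] = (1)·(0.0132) + (2)·(0.245) = 0.5033.

Step 4 — take square root: d = √(0.5033) ≈ 0.7094.

d(x, mu) = √(0.5033) ≈ 0.7094


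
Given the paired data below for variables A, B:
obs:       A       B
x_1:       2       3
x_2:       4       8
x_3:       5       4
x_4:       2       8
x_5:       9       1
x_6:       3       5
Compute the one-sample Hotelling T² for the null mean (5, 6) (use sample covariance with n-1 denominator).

Step 1 — sample mean vector:
  mean(A) = (2 + 4 + 5 + 2 + 9 + 3) / 6 = 25/6 = 4.1667
  mean(B) = (3 + 8 + 4 + 8 + 1 + 5) / 6 = 29/6 = 4.8333
  x̄ = (4.1667, 4.8333),  deviation x̄ - mu_0 = (4.1667, 4.8333) - (5, 6) = (-0.8333, -1.1667).

Step 2 — sample covariance matrix, S[i,j] = (1/(n-1)) · Σ_k (x_{k,i} - mean_i) · (x_{k,j} - mean_j), divisor n-1 = 5:
  S[A,A] = ((-2.1667)·(-2.1667) + (-0.1667)·(-0.1667) + (0.8333)·(0.8333) + (-2.1667)·(-2.1667) + (4.8333)·(4.8333) + (-1.1667)·(-1.1667)) / 5 = 34.8333/5 = 6.9667
  S[A,B] = ((-2.1667)·(-1.8333) + (-0.1667)·(3.1667) + (0.8333)·(-0.8333) + (-2.1667)·(3.1667) + (4.8333)·(-3.8333) + (-1.1667)·(0.1667)) / 5 = -22.8333/5 = -4.5667
  S[B,B] = ((-1.8333)·(-1.8333) + (3.1667)·(3.1667) + (-0.8333)·(-0.8333) + (3.1667)·(3.1667) + (-3.8333)·(-3.8333) + (0.1667)·(0.1667)) / 5 = 38.8333/5 = 7.7667
  S = [[6.9667, -4.5667],
 [-4.5667, 7.7667]].

Step 3 — invert S. det(S) = 6.9667·7.7667 - (-4.5667)² = 33.2533.
  S^{-1} = (1/det) · [[d, -b], [-b, a]] = [[0.2336, 0.1373],
 [0.1373, 0.2095]].

Step 4 — quadratic form (x̄ - mu_0)^T · S^{-1} · (x̄ - mu_0):
  S^{-1} · (x̄ - mu_0) = (-0.3549, -0.3589),
  (x̄ - mu_0)^T · [...] = (-0.8333)·(-0.3549) + (-1.1667)·(-0.3589) = 0.7144.

Step 5 — scale by n: T² = 6 · 0.7144 = 4.2863.

T² ≈ 4.2863


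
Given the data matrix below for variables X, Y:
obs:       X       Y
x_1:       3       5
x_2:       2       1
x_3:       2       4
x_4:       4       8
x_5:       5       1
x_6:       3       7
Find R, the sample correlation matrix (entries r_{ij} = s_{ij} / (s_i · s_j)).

Step 1 — column means:
  mean(X) = (3 + 2 + 2 + 4 + 5 + 3) / 6 = 19/6 = 3.1667
  mean(Y) = (5 + 1 + 4 + 8 + 1 + 7) / 6 = 26/6 = 4.3333

Step 2 — sample variances and covariances s[i,j] = (1/(n-1)) · Σ_k (x_{k,i} - mean_i) · (x_{k,j} - mean_j), with n-1 = 5:
  s[X,X] = ((-0.1667)·(-0.1667) + (-1.1667)·(-1.1667) + (-1.1667)·(-1.1667) + (0.8333)·(0.8333) + (1.8333)·(1.8333) + (-0.1667)·(-0.1667)) / 5 = 6.8333/5 = 1.3667
  s[X,Y] = ((-0.1667)·(0.6667) + (-1.1667)·(-3.3333) + (-1.1667)·(-0.3333) + (0.8333)·(3.6667) + (1.8333)·(-3.3333) + (-0.1667)·(2.6667)) / 5 = 0.6667/5 = 0.1333
  s[Y,Y] = ((0.6667)·(0.6667) + (-3.3333)·(-3.3333) + (-0.3333)·(-0.3333) + (3.6667)·(3.6667) + (-3.3333)·(-3.3333) + (2.6667)·(2.6667)) / 5 = 43.3333/5 = 8.6667
  Sample standard deviations s_i = √(s[i,i]):
  s(X) = √(1.3667) = 1.169
  s(Y) = √(8.6667) = 2.9439

Step 3 — r_{ij} = s_{ij} / (s_i · s_j):
  r[X,X] = 1 (diagonal).
  r[X,Y] = 0.1333 / (1.169 · 2.9439) = 0.1333 / 3.4416 = 0.0387
  r[Y,Y] = 1 (diagonal).

R is symmetric with unit diagonal. Assembling:

R = [[1, 0.0387],
 [0.0387, 1]]


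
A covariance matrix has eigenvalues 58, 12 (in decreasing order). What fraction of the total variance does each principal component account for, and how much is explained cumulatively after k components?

Step 1 — total variance = trace(Sigma) = Σ λ_i = 58 + 12 = 70.

Step 2 — fraction explained by component i = λ_i / Σ λ:
  PC1: 58/70 = 0.8286
  PC2: 12/70 = 0.1714

Step 3 — cumulative fraction after k components = (λ_1 + ... + λ_k) / Σ λ:
  k = 1: 58/70 = 0.8286
  k = 2: (58 + 12)/70 = 70/70 = 1

Summary (fraction, with percent):

explained: PC1 0.8286 (82.86%), PC2 0.1714 (17.14%);  cumulative: 0.8286, 1


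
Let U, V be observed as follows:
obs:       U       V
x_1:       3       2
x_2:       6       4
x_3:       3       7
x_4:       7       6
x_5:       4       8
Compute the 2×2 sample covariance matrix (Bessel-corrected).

Step 1 — column means:
  mean(U) = (3 + 6 + 3 + 7 + 4) / 5 = 23/5 = 4.6
  mean(V) = (2 + 4 + 7 + 6 + 8) / 5 = 27/5 = 5.4

Step 2 — sample covariance S[i,j] = (1/(n-1)) · Σ_k (x_{k,i} - mean_i) · (x_{k,j} - mean_j), with n-1 = 4.
  S[U,U] = ((-1.6)·(-1.6) + (1.4)·(1.4) + (-1.6)·(-1.6) + (2.4)·(2.4) + (-0.6)·(-0.6)) / 4 = 13.2/4 = 3.3
  S[U,V] = ((-1.6)·(-3.4) + (1.4)·(-1.4) + (-1.6)·(1.6) + (2.4)·(0.6) + (-0.6)·(2.6)) / 4 = 0.8/4 = 0.2
  S[V,V] = ((-3.4)·(-3.4) + (-1.4)·(-1.4) + (1.6)·(1.6) + (0.6)·(0.6) + (2.6)·(2.6)) / 4 = 23.2/4 = 5.8

S is symmetric (S[j,i] = S[i,j]). Assembling:

S = [[3.3, 0.2],
 [0.2, 5.8]]


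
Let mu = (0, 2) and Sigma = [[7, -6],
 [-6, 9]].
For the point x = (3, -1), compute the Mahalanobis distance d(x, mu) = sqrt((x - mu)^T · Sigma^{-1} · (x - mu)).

Step 1 — centre the observation: (x - mu) = (3, -3).

Step 2 — invert Sigma. det(Sigma) = 7·9 - (-6)² = 27.
  Sigma^{-1} = (1/det) · [[d, -b], [-b, a]] = [[0.3333, 0.2222],
 [0.2222, 0.2593]].

Step 3 — form the quadratic (x - mu)^T · Sigma^{-1} · (x - mu):
  Sigma^{-1} · (x - mu) = (0.3333, -0.1111).
  (x - mu)^T · [Sigma^{-1} · (x - mu)] = (3)·(0.3333) + (-3)·(-0.1111) = 1.3333.

Step 4 — take square root: d = √(1.3333) ≈ 1.1547.

d(x, mu) = √(1.3333) ≈ 1.1547


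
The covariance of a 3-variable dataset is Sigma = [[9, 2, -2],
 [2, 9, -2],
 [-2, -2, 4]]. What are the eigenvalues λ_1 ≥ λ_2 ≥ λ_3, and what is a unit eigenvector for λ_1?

Step 1 — characteristic polynomial p(λ) = det(λI - Sigma) = λ³ - tr·λ² + c_1·λ - det, where tr = trace, c_1 = sum of the principal 2×2 minors, det = det(Sigma):
  tr = 9 + 9 + 4 = 22,
  c_1 = (9·9 - (2)²) + (9·4 - (-2)²) + (9·4 - (-2)²) = 77 + 32 + 32 = 141,
  det = 9·(9·4 - (-2)²) - (2)·((2)·4 - (-2)·(-2)) + (-2)·((2)·(-2) - 9·(-2)) = 9·(32) - (2)·(4) + (-2)·(14) = 252.
  So p(λ) = λ³ - 22λ² + 141λ - 252.
Step 2 — look for an integer root (rational root theorem: any rational root is an integer divisor of 252). Testing λ = 3:
  p(3) = 27 - 198 + 423 - 252 = 0  ✓
  Dividing out (λ - 3): p(λ) = (λ - 3)(λ² - 19λ + 84).
Step 3 — remaining eigenvalues from the quadratic λ² - 19λ + 84 = 0:
  Δ = 19² - 4·84 = 361 - 336 = 25,  λ = (19 ± √25)/2 = (19 ± 5)/2 = 12 or 7.
  Sorted: λ_1 = 12,  λ_2 = 7,  λ_3 = 3  (check: sum = 22 = tr ✓).

Step 4 — unit eigenvector for λ_1 = 12: v spans the null space of (Sigma - λ_1 I), whose rows are
  r_1 = (-3, 2, -2),  r_2 = (2, -3, -2),  r_3 = (-2, -2, -8).
  v is orthogonal to every row, so take v ∝ r_1 × r_2 = ((2)·(-2) - (-2)·(-3), (-2)·(2) - (-3)·(-2), (-3)·(-3) - (2)·(2)) = (-10, -10, 5).
  Rescale (divide by 5; multiply by -1 so the first nonzero entry is positive): u = (2, 2, -1).
  ||u|| = √((2)² + (2)² + (-1)²) = √(9) = 3,  v_1 = u/||u|| ≈ (0.6667, 0.6667, -0.3333) (||v_1|| = 1).

λ_1 = 12,  λ_2 = 7,  λ_3 = 3;  v_1 ≈ (0.6667, 0.6667, -0.3333)


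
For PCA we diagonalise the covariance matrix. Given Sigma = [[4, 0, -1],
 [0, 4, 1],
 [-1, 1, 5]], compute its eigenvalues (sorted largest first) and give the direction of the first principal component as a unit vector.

Step 1 — characteristic polynomial p(λ) = det(λI - Sigma) = λ³ - tr·λ² + c_1·λ - det, where tr = trace, c_1 = sum of the principal 2×2 minors, det = det(Sigma):
  tr = 4 + 4 + 5 = 13,
  c_1 = (4·4 - (0)²) + (4·5 - (-1)²) + (4·5 - (1)²) = 16 + 19 + 19 = 54,
  det = 4·(4·5 - (1)²) - (0)·((0)·5 - (1)·(-1)) + (-1)·((0)·(1) - 4·(-1)) = 4·(19) - (0)·(1) + (-1)·(4) = 72.
  So p(λ) = λ³ - 13λ² + 54λ - 72.
Step 2 — look for an integer root (rational root theorem: any rational root is an integer divisor of 72). Testing λ = 3:
  p(3) = 27 - 117 + 162 - 72 = 0  ✓
  Dividing out (λ - 3): p(λ) = (λ - 3)(λ² - 10λ + 24).
Step 3 — remaining eigenvalues from the quadratic λ² - 10λ + 24 = 0:
  Δ = 10² - 4·24 = 100 - 96 = 4,  λ = (10 ± √4)/2 = (10 ± 2)/2 = 6 or 4.
  Sorted: λ_1 = 6,  λ_2 = 4,  λ_3 = 3  (check: sum = 13 = tr ✓).

Step 4 — unit eigenvector for λ_1 = 6: v spans the null space of (Sigma - λ_1 I), whose rows are
  r_1 = (-2, 0, -1),  r_2 = (0, -2, 1),  r_3 = (-1, 1, -1).
  v is orthogonal to every row, so take v ∝ r_1 × r_2 = ((0)·(1) - (-1)·(-2), (-1)·(0) - (-2)·(1), (-2)·(-2) - (0)·(0)) = (-2, 2, 4).
  Rescale (divide by 2; multiply by -1 so the first nonzero entry is positive): u = (1, -1, -2).
  ||u|| = √((1)² + (-1)² + (-2)²) = √(6) ≈ 2.4495,  v_1 = u/||u|| ≈ (0.4082, -0.4082, -0.8165) (||v_1|| = 1).

λ_1 = 6,  λ_2 = 4,  λ_3 = 3;  v_1 ≈ (0.4082, -0.4082, -0.8165)


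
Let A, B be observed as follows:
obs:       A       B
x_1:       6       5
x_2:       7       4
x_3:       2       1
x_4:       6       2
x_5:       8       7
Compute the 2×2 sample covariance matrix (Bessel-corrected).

Step 1 — column means:
  mean(A) = (6 + 7 + 2 + 6 + 8) / 5 = 29/5 = 5.8
  mean(B) = (5 + 4 + 1 + 2 + 7) / 5 = 19/5 = 3.8

Step 2 — sample covariance S[i,j] = (1/(n-1)) · Σ_k (x_{k,i} - mean_i) · (x_{k,j} - mean_j), with n-1 = 4.
  S[A,A] = ((0.2)·(0.2) + (1.2)·(1.2) + (-3.8)·(-3.8) + (0.2)·(0.2) + (2.2)·(2.2)) / 4 = 20.8/4 = 5.2
  S[A,B] = ((0.2)·(1.2) + (1.2)·(0.2) + (-3.8)·(-2.8) + (0.2)·(-1.8) + (2.2)·(3.2)) / 4 = 17.8/4 = 4.45
  S[B,B] = ((1.2)·(1.2) + (0.2)·(0.2) + (-2.8)·(-2.8) + (-1.8)·(-1.8) + (3.2)·(3.2)) / 4 = 22.8/4 = 5.7

S is symmetric (S[j,i] = S[i,j]). Assembling:

S = [[5.2, 4.45],
 [4.45, 5.7]]


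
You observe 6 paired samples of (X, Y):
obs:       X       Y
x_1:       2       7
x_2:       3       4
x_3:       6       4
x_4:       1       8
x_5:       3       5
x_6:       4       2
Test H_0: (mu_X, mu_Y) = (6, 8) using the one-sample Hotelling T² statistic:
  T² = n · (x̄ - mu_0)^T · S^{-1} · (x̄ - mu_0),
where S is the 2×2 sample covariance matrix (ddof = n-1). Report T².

Step 1 — sample mean vector:
  mean(X) = (2 + 3 + 6 + 1 + 3 + 4) / 6 = 19/6 = 3.1667
  mean(Y) = (7 + 4 + 4 + 8 + 5 + 2) / 6 = 30/6 = 5
  x̄ = (3.1667, 5),  deviation x̄ - mu_0 = (3.1667, 5) - (6, 8) = (-2.8333, -3).

Step 2 — sample covariance matrix, S[i,j] = (1/(n-1)) · Σ_k (x_{k,i} - mean_i) · (x_{k,j} - mean_j), divisor n-1 = 5:
  S[X,X] = ((-1.1667)·(-1.1667) + (-0.1667)·(-0.1667) + (2.8333)·(2.8333) + (-2.1667)·(-2.1667) + (-0.1667)·(-0.1667) + (0.8333)·(0.8333)) / 5 = 14.8333/5 = 2.9667
  S[X,Y] = ((-1.1667)·(2) + (-0.1667)·(-1) + (2.8333)·(-1) + (-2.1667)·(3) + (-0.1667)·(0) + (0.8333)·(-3)) / 5 = -14/5 = -2.8
  S[Y,Y] = ((2)·(2) + (-1)·(-1) + (-1)·(-1) + (3)·(3) + (0)·(0) + (-3)·(-3)) / 5 = 24/5 = 4.8
  S = [[2.9667, -2.8],
 [-2.8, 4.8]].

Step 3 — invert S. det(S) = 2.9667·4.8 - (-2.8)² = 6.4.
  S^{-1} = (1/det) · [[d, -b], [-b, a]] = [[0.75, 0.4375],
 [0.4375, 0.4635]].

Step 4 — quadratic form (x̄ - mu_0)^T · S^{-1} · (x̄ - mu_0):
  S^{-1} · (x̄ - mu_0) = (-3.4375, -2.6302),
  (x̄ - mu_0)^T · [...] = (-2.8333)·(-3.4375) + (-3)·(-2.6302) = 17.6302.

Step 5 — scale by n: T² = 6 · 17.6302 = 105.7812.

T² ≈ 105.7812


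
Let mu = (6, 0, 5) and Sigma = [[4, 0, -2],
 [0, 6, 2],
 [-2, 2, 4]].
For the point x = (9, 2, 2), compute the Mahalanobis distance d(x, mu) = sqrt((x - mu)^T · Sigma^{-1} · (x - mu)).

Step 1 — centre the observation: (x - mu) = (3, 2, -3).

Step 2 — invert Sigma (cofactor / det for 3×3, or solve directly):
  Sigma^{-1} = [[0.3571, -0.0714, 0.2143],
 [-0.0714, 0.2143, -0.1429],
 [0.2143, -0.1429, 0.4286]].

Step 3 — form the quadratic (x - mu)^T · Sigma^{-1} · (x - mu):
  Sigma^{-1} · (x - mu) = (0.2857, 0.6429, -0.9286).
  (x - mu)^T · [Sigma^{-1} · (x - mu)] = (3)·(0.2857) + (2)·(0.6429) + (-3)·(-0.9286) = 4.9286.

Step 4 — take square root: d = √(4.9286) ≈ 2.22.

d(x, mu) = √(4.9286) ≈ 2.22


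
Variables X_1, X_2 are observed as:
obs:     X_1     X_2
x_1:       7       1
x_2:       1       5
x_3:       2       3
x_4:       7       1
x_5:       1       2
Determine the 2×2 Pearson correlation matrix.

Step 1 — column means:
  mean(X_1) = (7 + 1 + 2 + 7 + 1) / 5 = 18/5 = 3.6
  mean(X_2) = (1 + 5 + 3 + 1 + 2) / 5 = 12/5 = 2.4

Step 2 — sample variances and covariances s[i,j] = (1/(n-1)) · Σ_k (x_{k,i} - mean_i) · (x_{k,j} - mean_j), with n-1 = 4:
  s[X_1,X_1] = ((3.4)·(3.4) + (-2.6)·(-2.6) + (-1.6)·(-1.6) + (3.4)·(3.4) + (-2.6)·(-2.6)) / 4 = 39.2/4 = 9.8
  s[X_1,X_2] = ((3.4)·(-1.4) + (-2.6)·(2.6) + (-1.6)·(0.6) + (3.4)·(-1.4) + (-2.6)·(-0.4)) / 4 = -16.2/4 = -4.05
  s[X_2,X_2] = ((-1.4)·(-1.4) + (2.6)·(2.6) + (0.6)·(0.6) + (-1.4)·(-1.4) + (-0.4)·(-0.4)) / 4 = 11.2/4 = 2.8
  Sample standard deviations s_i = √(s[i,i]):
  s(X_1) = √(9.8) = 3.1305
  s(X_2) = √(2.8) = 1.6733

Step 3 — r_{ij} = s_{ij} / (s_i · s_j):
  r[X_1,X_1] = 1 (diagonal).
  r[X_1,X_2] = -4.05 / (3.1305 · 1.6733) = -4.05 / 5.2383 = -0.7731
  r[X_2,X_2] = 1 (diagonal).

R is symmetric with unit diagonal. Assembling:

R = [[1, -0.7731],
 [-0.7731, 1]]


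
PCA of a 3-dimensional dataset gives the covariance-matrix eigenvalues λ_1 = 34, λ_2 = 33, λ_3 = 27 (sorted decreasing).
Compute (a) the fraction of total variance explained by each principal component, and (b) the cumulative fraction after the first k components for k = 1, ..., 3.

Step 1 — total variance = trace(Sigma) = Σ λ_i = 34 + 33 + 27 = 94.

Step 2 — fraction explained by component i = λ_i / Σ λ:
  PC1: 34/94 = 0.3617
  PC2: 33/94 = 0.3511
  PC3: 27/94 = 0.2872

Step 3 — cumulative fraction after k components = (λ_1 + ... + λ_k) / Σ λ:
  k = 1: 34/94 = 0.3617
  k = 2: (34 + 33)/94 = 67/94 = 0.7128
  k = 3: (34 + 33 + 27)/94 = 94/94 = 1

Summary (fraction, with percent):

explained: PC1 0.3617 (36.17%), PC2 0.3511 (35.11%), PC3 0.2872 (28.72%);  cumulative: 0.3617, 0.7128, 1


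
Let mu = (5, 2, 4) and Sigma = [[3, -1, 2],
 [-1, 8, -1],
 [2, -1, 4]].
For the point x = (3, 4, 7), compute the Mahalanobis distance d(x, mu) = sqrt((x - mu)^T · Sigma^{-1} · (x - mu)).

Step 1 — centre the observation: (x - mu) = (-2, 2, 3).

Step 2 — invert Sigma (cofactor / det for 3×3, or solve directly):
  Sigma^{-1} = [[0.5082, 0.0328, -0.2459],
 [0.0328, 0.1311, 0.0164],
 [-0.2459, 0.0164, 0.377]].

Step 3 — form the quadratic (x - mu)^T · Sigma^{-1} · (x - mu):
  Sigma^{-1} · (x - mu) = (-1.6885, 0.2459, 1.6557).
  (x - mu)^T · [Sigma^{-1} · (x - mu)] = (-2)·(-1.6885) + (2)·(0.2459) + (3)·(1.6557) = 8.8361.

Step 4 — take square root: d = √(8.8361) ≈ 2.9726.

d(x, mu) = √(8.8361) ≈ 2.9726


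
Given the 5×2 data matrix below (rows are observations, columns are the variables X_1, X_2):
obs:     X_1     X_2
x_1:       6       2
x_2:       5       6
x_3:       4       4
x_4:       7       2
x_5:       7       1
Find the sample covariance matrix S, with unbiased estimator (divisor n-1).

Step 1 — column means:
  mean(X_1) = (6 + 5 + 4 + 7 + 7) / 5 = 29/5 = 5.8
  mean(X_2) = (2 + 6 + 4 + 2 + 1) / 5 = 15/5 = 3

Step 2 — sample covariance S[i,j] = (1/(n-1)) · Σ_k (x_{k,i} - mean_i) · (x_{k,j} - mean_j), with n-1 = 4.
  S[X_1,X_1] = ((0.2)·(0.2) + (-0.8)·(-0.8) + (-1.8)·(-1.8) + (1.2)·(1.2) + (1.2)·(1.2)) / 4 = 6.8/4 = 1.7
  S[X_1,X_2] = ((0.2)·(-1) + (-0.8)·(3) + (-1.8)·(1) + (1.2)·(-1) + (1.2)·(-2)) / 4 = -8/4 = -2
  S[X_2,X_2] = ((-1)·(-1) + (3)·(3) + (1)·(1) + (-1)·(-1) + (-2)·(-2)) / 4 = 16/4 = 4

S is symmetric (S[j,i] = S[i,j]). Assembling:

S = [[1.7, -2],
 [-2, 4]]


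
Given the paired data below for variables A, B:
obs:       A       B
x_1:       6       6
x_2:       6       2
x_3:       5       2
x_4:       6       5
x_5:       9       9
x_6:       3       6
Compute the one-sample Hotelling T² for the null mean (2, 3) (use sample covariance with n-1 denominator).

Step 1 — sample mean vector:
  mean(A) = (6 + 6 + 5 + 6 + 9 + 3) / 6 = 35/6 = 5.8333
  mean(B) = (6 + 2 + 2 + 5 + 9 + 6) / 6 = 30/6 = 5
  x̄ = (5.8333, 5),  deviation x̄ - mu_0 = (5.8333, 5) - (2, 3) = (3.8333, 2).

Step 2 — sample covariance matrix, S[i,j] = (1/(n-1)) · Σ_k (x_{k,i} - mean_i) · (x_{k,j} - mean_j), divisor n-1 = 5:
  S[A,A] = ((0.1667)·(0.1667) + (0.1667)·(0.1667) + (-0.8333)·(-0.8333) + (0.1667)·(0.1667) + (3.1667)·(3.1667) + (-2.8333)·(-2.8333)) / 5 = 18.8333/5 = 3.7667
  S[A,B] = ((0.1667)·(1) + (0.1667)·(-3) + (-0.8333)·(-3) + (0.1667)·(0) + (3.1667)·(4) + (-2.8333)·(1)) / 5 = 12/5 = 2.4
  S[B,B] = ((1)·(1) + (-3)·(-3) + (-3)·(-3) + (0)·(0) + (4)·(4) + (1)·(1)) / 5 = 36/5 = 7.2
  S = [[3.7667, 2.4],
 [2.4, 7.2]].

Step 3 — invert S. det(S) = 3.7667·7.2 - (2.4)² = 21.36.
  S^{-1} = (1/det) · [[d, -b], [-b, a]] = [[0.3371, -0.1124],
 [-0.1124, 0.1763]].

Step 4 — quadratic form (x̄ - mu_0)^T · S^{-1} · (x̄ - mu_0):
  S^{-1} · (x̄ - mu_0) = (1.0674, -0.078),
  (x̄ - mu_0)^T · [...] = (3.8333)·(1.0674) + (2)·(-0.078) = 3.9357.

Step 5 — scale by n: T² = 6 · 3.9357 = 23.6142.

T² ≈ 23.6142


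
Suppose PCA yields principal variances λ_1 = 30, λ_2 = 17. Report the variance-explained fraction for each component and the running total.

Step 1 — total variance = trace(Sigma) = Σ λ_i = 30 + 17 = 47.

Step 2 — fraction explained by component i = λ_i / Σ λ:
  PC1: 30/47 = 0.6383
  PC2: 17/47 = 0.3617

Step 3 — cumulative fraction after k components = (λ_1 + ... + λ_k) / Σ λ:
  k = 1: 30/47 = 0.6383
  k = 2: (30 + 17)/47 = 47/47 = 1

Summary (fraction, with percent):

explained: PC1 0.6383 (63.83%), PC2 0.3617 (36.17%);  cumulative: 0.6383, 1


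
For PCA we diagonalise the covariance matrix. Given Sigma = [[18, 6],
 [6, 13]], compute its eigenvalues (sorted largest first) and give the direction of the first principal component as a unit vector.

Step 1 — characteristic polynomial of 2×2 Sigma:
  det(Sigma - λI) = λ² - trace · λ + det = 0.
  trace = 18 + 13 = 31, det = 18·13 - (6)² = 198.
Step 2 — discriminant:
  Δ = trace² - 4·det = 961 - 792 = 169.
Step 3 — eigenvalues:
  λ = (trace ± √Δ)/2 = (31 ± 13)/2,
  λ_1 = 22,  λ_2 = 9.

Step 4 — unit eigenvector for λ_1: solve (Sigma - λ_1 I)v = 0. First row:
  (18 - 22)·v_x + (6)·v_y = 0, i.e. (-4)·v_x + (6)·v_y = 0,
  so v ∝ (b, λ_1 - a) = (6, 4) = u.
  ||u|| = √((6)² + (4)²) = √(52) ≈ 7.2111,
  v_1 = u/||u|| ≈ (0.8321, 0.5547) (||v_1|| = 1).

λ_1 = 22,  λ_2 = 9;  v_1 ≈ (0.8321, 0.5547)


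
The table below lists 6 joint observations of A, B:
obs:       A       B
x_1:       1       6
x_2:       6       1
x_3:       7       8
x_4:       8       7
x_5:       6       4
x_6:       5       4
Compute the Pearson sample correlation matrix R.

Step 1 — column means:
  mean(A) = (1 + 6 + 7 + 8 + 6 + 5) / 6 = 33/6 = 5.5
  mean(B) = (6 + 1 + 8 + 7 + 4 + 4) / 6 = 30/6 = 5

Step 2 — sample variances and covariances s[i,j] = (1/(n-1)) · Σ_k (x_{k,i} - mean_i) · (x_{k,j} - mean_j), with n-1 = 5:
  s[A,A] = ((-4.5)·(-4.5) + (0.5)·(0.5) + (1.5)·(1.5) + (2.5)·(2.5) + (0.5)·(0.5) + (-0.5)·(-0.5)) / 5 = 29.5/5 = 5.9
  s[A,B] = ((-4.5)·(1) + (0.5)·(-4) + (1.5)·(3) + (2.5)·(2) + (0.5)·(-1) + (-0.5)·(-1)) / 5 = 3/5 = 0.6
  s[B,B] = ((1)·(1) + (-4)·(-4) + (3)·(3) + (2)·(2) + (-1)·(-1) + (-1)·(-1)) / 5 = 32/5 = 6.4
  Sample standard deviations s_i = √(s[i,i]):
  s(A) = √(5.9) = 2.429
  s(B) = √(6.4) = 2.5298

Step 3 — r_{ij} = s_{ij} / (s_i · s_j):
  r[A,A] = 1 (diagonal).
  r[A,B] = 0.6 / (2.429 · 2.5298) = 0.6 / 6.1449 = 0.0976
  r[B,B] = 1 (diagonal).

R is symmetric with unit diagonal. Assembling:

R = [[1, 0.0976],
 [0.0976, 1]]


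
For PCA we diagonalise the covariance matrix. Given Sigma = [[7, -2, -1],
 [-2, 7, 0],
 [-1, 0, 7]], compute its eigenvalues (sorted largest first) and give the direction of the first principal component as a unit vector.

Step 1 — characteristic polynomial p(λ) = det(λI - Sigma) = λ³ - tr·λ² + c_1·λ - det, where tr = trace, c_1 = sum of the principal 2×2 minors, det = det(Sigma):
  tr = 7 + 7 + 7 = 21,
  c_1 = (7·7 - (-2)²) + (7·7 - (-1)²) + (7·7 - (0)²) = 45 + 48 + 49 = 142,
  det = 7·(7·7 - (0)²) - (-2)·((-2)·7 - (0)·(-1)) + (-1)·((-2)·(0) - 7·(-1)) = 7·(49) - (-2)·(-14) + (-1)·(7) = 308.
  So p(λ) = λ³ - 21λ² + 142λ - 308.
Step 2 — look for an integer root (rational root theorem: any rational root is an integer divisor of 308). Testing λ = 7:
  p(7) = 343 - 1029 + 994 - 308 = 0  ✓
  Dividing out (λ - 7): p(λ) = (λ - 7)(λ² - 14λ + 44).
Step 3 — remaining eigenvalues from the quadratic λ² - 14λ + 44 = 0:
  Δ = 14² - 4·44 = 196 - 176 = 20,  λ = (14 ± √20)/2 = (14 ± 4.4721)/2 ≈ 9.2361 or 4.7639.
  Sorted: λ_1 = 9.2361,  λ_2 = 7,  λ_3 = 4.7639  (check: sum = 21 = tr ✓).

Step 4 — unit eigenvector for λ_1 ≈ 9.2361: v spans the null space of (Sigma - λ_1 I), whose rows are
  r_1 = (-2.2361, -2, -1),  r_2 = (-2, -2.2361, 0),  r_3 = (-1, 0, -2.2361).
  v is orthogonal to every row, so take v ∝ r_1 × r_2 = ((-2)·(0) - (-1)·(-2.2361), (-1)·(-2) - (-2.2361)·(0), (-2.2361)·(-2.2361) - (-2)·(-2)) ≈ (-2.2361, 2, 1).
  Rescale (multiply by -1 so the first nonzero entry is positive): u = (2.2361, -2, -1).
  ||u|| = √((2.2361)² + (-2)² + (-1)²) = √(10) ≈ 3.1623,  v_1 = u/||u|| ≈ (0.7071, -0.6325, -0.3162) (||v_1|| = 1).

λ_1 = 9.2361,  λ_2 = 7,  λ_3 = 4.7639;  v_1 ≈ (0.7071, -0.6325, -0.3162)


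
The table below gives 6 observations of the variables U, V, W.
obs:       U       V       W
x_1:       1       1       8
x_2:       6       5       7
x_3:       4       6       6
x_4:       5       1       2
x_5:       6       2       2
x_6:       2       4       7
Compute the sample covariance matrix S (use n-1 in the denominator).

Step 1 — column means:
  mean(U) = (1 + 6 + 4 + 5 + 6 + 2) / 6 = 24/6 = 4
  mean(V) = (1 + 5 + 6 + 1 + 2 + 4) / 6 = 19/6 = 3.1667
  mean(W) = (8 + 7 + 6 + 2 + 2 + 7) / 6 = 32/6 = 5.3333

Step 2 — sample covariance S[i,j] = (1/(n-1)) · Σ_k (x_{k,i} - mean_i) · (x_{k,j} - mean_j), with n-1 = 5.
  S[U,U] = ((-3)·(-3) + (2)·(2) + (0)·(0) + (1)·(1) + (2)·(2) + (-2)·(-2)) / 5 = 22/5 = 4.4
  S[U,V] = ((-3)·(-2.1667) + (2)·(1.8333) + (0)·(2.8333) + (1)·(-2.1667) + (2)·(-1.1667) + (-2)·(0.8333)) / 5 = 4/5 = 0.8
  S[U,W] = ((-3)·(2.6667) + (2)·(1.6667) + (0)·(0.6667) + (1)·(-3.3333) + (2)·(-3.3333) + (-2)·(1.6667)) / 5 = -18/5 = -3.6
  S[V,V] = ((-2.1667)·(-2.1667) + (1.8333)·(1.8333) + (2.8333)·(2.8333) + (-2.1667)·(-2.1667) + (-1.1667)·(-1.1667) + (0.8333)·(0.8333)) / 5 = 22.8333/5 = 4.5667
  S[V,W] = ((-2.1667)·(2.6667) + (1.8333)·(1.6667) + (2.8333)·(0.6667) + (-2.1667)·(-3.3333) + (-1.1667)·(-3.3333) + (0.8333)·(1.6667)) / 5 = 11.6667/5 = 2.3333
  S[W,W] = ((2.6667)·(2.6667) + (1.6667)·(1.6667) + (0.6667)·(0.6667) + (-3.3333)·(-3.3333) + (-3.3333)·(-3.3333) + (1.6667)·(1.6667)) / 5 = 35.3333/5 = 7.0667

S is symmetric (S[j,i] = S[i,j]). Assembling:

S = [[4.4, 0.8, -3.6],
 [0.8, 4.5667, 2.3333],
 [-3.6, 2.3333, 7.0667]]


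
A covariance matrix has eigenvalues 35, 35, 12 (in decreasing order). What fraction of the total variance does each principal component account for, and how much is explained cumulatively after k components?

Step 1 — total variance = trace(Sigma) = Σ λ_i = 35 + 35 + 12 = 82.

Step 2 — fraction explained by component i = λ_i / Σ λ:
  PC1: 35/82 = 0.4268
  PC2: 35/82 = 0.4268
  PC3: 12/82 = 0.1463

Step 3 — cumulative fraction after k components = (λ_1 + ... + λ_k) / Σ λ:
  k = 1: 35/82 = 0.4268
  k = 2: (35 + 35)/82 = 70/82 = 0.8537
  k = 3: (35 + 35 + 12)/82 = 82/82 = 1

Summary (fraction, with percent):

explained: PC1 0.4268 (42.68%), PC2 0.4268 (42.68%), PC3 0.1463 (14.63%);  cumulative: 0.4268, 0.8537, 1


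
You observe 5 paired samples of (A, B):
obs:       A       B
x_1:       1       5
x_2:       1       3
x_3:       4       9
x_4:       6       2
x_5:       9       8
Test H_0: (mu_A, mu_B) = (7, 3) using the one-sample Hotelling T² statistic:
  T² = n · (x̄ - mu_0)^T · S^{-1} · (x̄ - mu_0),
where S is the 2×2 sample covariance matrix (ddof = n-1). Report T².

Step 1 — sample mean vector:
  mean(A) = (1 + 1 + 4 + 6 + 9) / 5 = 21/5 = 4.2
  mean(B) = (5 + 3 + 9 + 2 + 8) / 5 = 27/5 = 5.4
  x̄ = (4.2, 5.4),  deviation x̄ - mu_0 = (4.2, 5.4) - (7, 3) = (-2.8, 2.4).

Step 2 — sample covariance matrix, S[i,j] = (1/(n-1)) · Σ_k (x_{k,i} - mean_i) · (x_{k,j} - mean_j), divisor n-1 = 4:
  S[A,A] = ((-3.2)·(-3.2) + (-3.2)·(-3.2) + (-0.2)·(-0.2) + (1.8)·(1.8) + (4.8)·(4.8)) / 4 = 46.8/4 = 11.7
  S[A,B] = ((-3.2)·(-0.4) + (-3.2)·(-2.4) + (-0.2)·(3.6) + (1.8)·(-3.4) + (4.8)·(2.6)) / 4 = 14.6/4 = 3.65
  S[B,B] = ((-0.4)·(-0.4) + (-2.4)·(-2.4) + (3.6)·(3.6) + (-3.4)·(-3.4) + (2.6)·(2.6)) / 4 = 37.2/4 = 9.3
  S = [[11.7, 3.65],
 [3.65, 9.3]].

Step 3 — invert S. det(S) = 11.7·9.3 - (3.65)² = 95.4875.
  S^{-1} = (1/det) · [[d, -b], [-b, a]] = [[0.0974, -0.0382],
 [-0.0382, 0.1225]].

Step 4 — quadratic form (x̄ - mu_0)^T · S^{-1} · (x̄ - mu_0):
  S^{-1} · (x̄ - mu_0) = (-0.3644, 0.4011),
  (x̄ - mu_0)^T · [...] = (-2.8)·(-0.3644) + (2.4)·(0.4011) = 1.9831.

Step 5 — scale by n: T² = 5 · 1.9831 = 9.9154.

T² ≈ 9.9154


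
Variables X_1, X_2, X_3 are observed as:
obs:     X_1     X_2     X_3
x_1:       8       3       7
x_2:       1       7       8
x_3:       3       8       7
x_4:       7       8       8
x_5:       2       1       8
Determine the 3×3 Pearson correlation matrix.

Step 1 — column means:
  mean(X_1) = (8 + 1 + 3 + 7 + 2) / 5 = 21/5 = 4.2
  mean(X_2) = (3 + 7 + 8 + 8 + 1) / 5 = 27/5 = 5.4
  mean(X_3) = (7 + 8 + 7 + 8 + 8) / 5 = 38/5 = 7.6

Step 2 — sample variances and covariances s[i,j] = (1/(n-1)) · Σ_k (x_{k,i} - mean_i) · (x_{k,j} - mean_j), with n-1 = 4:
  s[X_1,X_1] = ((3.8)·(3.8) + (-3.2)·(-3.2) + (-1.2)·(-1.2) + (2.8)·(2.8) + (-2.2)·(-2.2)) / 4 = 38.8/4 = 9.7
  s[X_1,X_2] = ((3.8)·(-2.4) + (-3.2)·(1.6) + (-1.2)·(2.6) + (2.8)·(2.6) + (-2.2)·(-4.4)) / 4 = -0.4/4 = -0.1
  s[X_1,X_3] = ((3.8)·(-0.6) + (-3.2)·(0.4) + (-1.2)·(-0.6) + (2.8)·(0.4) + (-2.2)·(0.4)) / 4 = -2.6/4 = -0.65
  s[X_2,X_2] = ((-2.4)·(-2.4) + (1.6)·(1.6) + (2.6)·(2.6) + (2.6)·(2.6) + (-4.4)·(-4.4)) / 4 = 41.2/4 = 10.3
  s[X_2,X_3] = ((-2.4)·(-0.6) + (1.6)·(0.4) + (2.6)·(-0.6) + (2.6)·(0.4) + (-4.4)·(0.4)) / 4 = -0.2/4 = -0.05
  s[X_3,X_3] = ((-0.6)·(-0.6) + (0.4)·(0.4) + (-0.6)·(-0.6) + (0.4)·(0.4) + (0.4)·(0.4)) / 4 = 1.2/4 = 0.3
  Sample standard deviations s_i = √(s[i,i]):
  s(X_1) = √(9.7) = 3.1145
  s(X_2) = √(10.3) = 3.2094
  s(X_3) = √(0.3) = 0.5477

Step 3 — r_{ij} = s_{ij} / (s_i · s_j):
  r[X_1,X_1] = 1 (diagonal).
  r[X_1,X_2] = -0.1 / (3.1145 · 3.2094) = -0.1 / 9.9955 = -0.01
  r[X_1,X_3] = -0.65 / (3.1145 · 0.5477) = -0.65 / 1.7059 = -0.381
  r[X_2,X_2] = 1 (diagonal).
  r[X_2,X_3] = -0.05 / (3.2094 · 0.5477) = -0.05 / 1.7578 = -0.0284
  r[X_3,X_3] = 1 (diagonal).

R is symmetric with unit diagonal. Assembling:

R = [[1, -0.01, -0.381],
 [-0.01, 1, -0.0284],
 [-0.381, -0.0284, 1]]


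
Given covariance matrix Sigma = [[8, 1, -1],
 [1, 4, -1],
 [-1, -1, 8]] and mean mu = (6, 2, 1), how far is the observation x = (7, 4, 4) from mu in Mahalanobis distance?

Step 1 — centre the observation: (x - mu) = (1, 2, 3).

Step 2 — invert Sigma (cofactor / det for 3×3, or solve directly):
  Sigma^{-1} = [[0.1303, -0.0294, 0.0126],
 [-0.0294, 0.2647, 0.0294],
 [0.0126, 0.0294, 0.1303]].

Step 3 — form the quadratic (x - mu)^T · Sigma^{-1} · (x - mu):
  Sigma^{-1} · (x - mu) = (0.1092, 0.5882, 0.4622).
  (x - mu)^T · [Sigma^{-1} · (x - mu)] = (1)·(0.1092) + (2)·(0.5882) + (3)·(0.4622) = 2.6723.

Step 4 — take square root: d = √(2.6723) ≈ 1.6347.

d(x, mu) = √(2.6723) ≈ 1.6347


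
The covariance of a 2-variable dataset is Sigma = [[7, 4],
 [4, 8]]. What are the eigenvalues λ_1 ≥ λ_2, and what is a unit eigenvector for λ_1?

Step 1 — characteristic polynomial of 2×2 Sigma:
  det(Sigma - λI) = λ² - trace · λ + det = 0.
  trace = 7 + 8 = 15, det = 7·8 - (4)² = 40.
Step 2 — discriminant:
  Δ = trace² - 4·det = 225 - 160 = 65.
Step 3 — eigenvalues:
  λ = (trace ± √Δ)/2 = (15 ± 8.0623)/2,
  λ_1 = 11.5311,  λ_2 = 3.4689.

Step 4 — unit eigenvector for λ_1: solve (Sigma - λ_1 I)v = 0. First row:
  (7 - 11.5311)·v_x + (4)·v_y = 0, i.e. (-4.5311)·v_x + (4)·v_y = 0,
  so v ∝ (b, λ_1 - a) = (4, 4.5311) = u.
  ||u|| = √((4)² + (4.5311)²) = √(36.5311) ≈ 6.0441,
  v_1 = u/||u|| ≈ (0.6618, 0.7497) (||v_1|| = 1).

λ_1 = 11.5311,  λ_2 = 3.4689;  v_1 ≈ (0.6618, 0.7497)


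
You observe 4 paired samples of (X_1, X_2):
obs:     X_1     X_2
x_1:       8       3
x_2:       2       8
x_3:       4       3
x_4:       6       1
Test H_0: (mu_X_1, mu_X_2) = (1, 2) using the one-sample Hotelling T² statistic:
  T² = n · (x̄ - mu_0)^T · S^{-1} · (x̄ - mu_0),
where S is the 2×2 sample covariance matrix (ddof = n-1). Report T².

Step 1 — sample mean vector:
  mean(X_1) = (8 + 2 + 4 + 6) / 4 = 20/4 = 5
  mean(X_2) = (3 + 8 + 3 + 1) / 4 = 15/4 = 3.75
  x̄ = (5, 3.75),  deviation x̄ - mu_0 = (5, 3.75) - (1, 2) = (4, 1.75).

Step 2 — sample covariance matrix, S[i,j] = (1/(n-1)) · Σ_k (x_{k,i} - mean_i) · (x_{k,j} - mean_j), divisor n-1 = 3:
  S[X_1,X_1] = ((3)·(3) + (-3)·(-3) + (-1)·(-1) + (1)·(1)) / 3 = 20/3 = 6.6667
  S[X_1,X_2] = ((3)·(-0.75) + (-3)·(4.25) + (-1)·(-0.75) + (1)·(-2.75)) / 3 = -17/3 = -5.6667
  S[X_2,X_2] = ((-0.75)·(-0.75) + (4.25)·(4.25) + (-0.75)·(-0.75) + (-2.75)·(-2.75)) / 3 = 26.75/3 = 8.9167
  S = [[6.6667, -5.6667],
 [-5.6667, 8.9167]].

Step 3 — invert S. det(S) = 6.6667·8.9167 - (-5.6667)² = 27.3333.
  S^{-1} = (1/det) · [[d, -b], [-b, a]] = [[0.3262, 0.2073],
 [0.2073, 0.2439]].

Step 4 — quadratic form (x̄ - mu_0)^T · S^{-1} · (x̄ - mu_0):
  S^{-1} · (x̄ - mu_0) = (1.6677, 1.2561),
  (x̄ - mu_0)^T · [...] = (4)·(1.6677) + (1.75)·(1.2561) = 8.8689.

Step 5 — scale by n: T² = 4 · 8.8689 = 35.4756.

T² ≈ 35.4756


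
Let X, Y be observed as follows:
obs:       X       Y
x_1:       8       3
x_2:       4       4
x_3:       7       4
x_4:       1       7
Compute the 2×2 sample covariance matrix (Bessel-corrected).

Step 1 — column means:
  mean(X) = (8 + 4 + 7 + 1) / 4 = 20/4 = 5
  mean(Y) = (3 + 4 + 4 + 7) / 4 = 18/4 = 4.5

Step 2 — sample covariance S[i,j] = (1/(n-1)) · Σ_k (x_{k,i} - mean_i) · (x_{k,j} - mean_j), with n-1 = 3.
  S[X,X] = ((3)·(3) + (-1)·(-1) + (2)·(2) + (-4)·(-4)) / 3 = 30/3 = 10
  S[X,Y] = ((3)·(-1.5) + (-1)·(-0.5) + (2)·(-0.5) + (-4)·(2.5)) / 3 = -15/3 = -5
  S[Y,Y] = ((-1.5)·(-1.5) + (-0.5)·(-0.5) + (-0.5)·(-0.5) + (2.5)·(2.5)) / 3 = 9/3 = 3

S is symmetric (S[j,i] = S[i,j]). Assembling:

S = [[10, -5],
 [-5, 3]]


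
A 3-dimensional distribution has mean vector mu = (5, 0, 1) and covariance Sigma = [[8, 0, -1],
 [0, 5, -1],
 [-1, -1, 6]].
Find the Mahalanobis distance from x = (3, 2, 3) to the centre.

Step 1 — centre the observation: (x - mu) = (-2, 2, 2).

Step 2 — invert Sigma (cofactor / det for 3×3, or solve directly):
  Sigma^{-1} = [[0.1278, 0.0044, 0.022],
 [0.0044, 0.207, 0.0352],
 [0.022, 0.0352, 0.1762]].

Step 3 — form the quadratic (x - mu)^T · Sigma^{-1} · (x - mu):
  Sigma^{-1} · (x - mu) = (-0.2026, 0.4758, 0.3789).
  (x - mu)^T · [Sigma^{-1} · (x - mu)] = (-2)·(-0.2026) + (2)·(0.4758) + (2)·(0.3789) = 2.1145.

Step 4 — take square root: d = √(2.1145) ≈ 1.4541.

d(x, mu) = √(2.1145) ≈ 1.4541


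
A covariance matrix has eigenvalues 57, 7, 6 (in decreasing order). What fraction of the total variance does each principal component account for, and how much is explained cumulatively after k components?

Step 1 — total variance = trace(Sigma) = Σ λ_i = 57 + 7 + 6 = 70.

Step 2 — fraction explained by component i = λ_i / Σ λ:
  PC1: 57/70 = 0.8143
  PC2: 7/70 = 0.1
  PC3: 6/70 = 0.0857

Step 3 — cumulative fraction after k components = (λ_1 + ... + λ_k) / Σ λ:
  k = 1: 57/70 = 0.8143
  k = 2: (57 + 7)/70 = 64/70 = 0.9143
  k = 3: (57 + 7 + 6)/70 = 70/70 = 1

Summary (fraction, with percent):

explained: PC1 0.8143 (81.43%), PC2 0.1 (10%), PC3 0.0857 (8.57%);  cumulative: 0.8143, 0.9143, 1


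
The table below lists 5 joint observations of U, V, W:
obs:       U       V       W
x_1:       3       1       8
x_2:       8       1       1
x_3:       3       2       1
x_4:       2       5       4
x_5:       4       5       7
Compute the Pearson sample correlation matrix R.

Step 1 — column means:
  mean(U) = (3 + 8 + 3 + 2 + 4) / 5 = 20/5 = 4
  mean(V) = (1 + 1 + 2 + 5 + 5) / 5 = 14/5 = 2.8
  mean(W) = (8 + 1 + 1 + 4 + 7) / 5 = 21/5 = 4.2

Step 2 — sample variances and covariances s[i,j] = (1/(n-1)) · Σ_k (x_{k,i} - mean_i) · (x_{k,j} - mean_j), with n-1 = 4:
  s[U,U] = ((-1)·(-1) + (4)·(4) + (-1)·(-1) + (-2)·(-2) + (0)·(0)) / 4 = 22/4 = 5.5
  s[U,V] = ((-1)·(-1.8) + (4)·(-1.8) + (-1)·(-0.8) + (-2)·(2.2) + (0)·(2.2)) / 4 = -9/4 = -2.25
  s[U,W] = ((-1)·(3.8) + (4)·(-3.2) + (-1)·(-3.2) + (-2)·(-0.2) + (0)·(2.8)) / 4 = -13/4 = -3.25
  s[V,V] = ((-1.8)·(-1.8) + (-1.8)·(-1.8) + (-0.8)·(-0.8) + (2.2)·(2.2) + (2.2)·(2.2)) / 4 = 16.8/4 = 4.2
  s[V,W] = ((-1.8)·(3.8) + (-1.8)·(-3.2) + (-0.8)·(-3.2) + (2.2)·(-0.2) + (2.2)·(2.8)) / 4 = 7.2/4 = 1.8
  s[W,W] = ((3.8)·(3.8) + (-3.2)·(-3.2) + (-3.2)·(-3.2) + (-0.2)·(-0.2) + (2.8)·(2.8)) / 4 = 42.8/4 = 10.7
  Sample standard deviations s_i = √(s[i,i]):
  s(U) = √(5.5) = 2.3452
  s(V) = √(4.2) = 2.0494
  s(W) = √(10.7) = 3.2711

Step 3 — r_{ij} = s_{ij} / (s_i · s_j):
  r[U,U] = 1 (diagonal).
  r[U,V] = -2.25 / (2.3452 · 2.0494) = -2.25 / 4.8062 = -0.4681
  r[U,W] = -3.25 / (2.3452 · 3.2711) = -3.25 / 7.6714 = -0.4237
  r[V,V] = 1 (diagonal).
  r[V,W] = 1.8 / (2.0494 · 3.2711) = 1.8 / 6.7037 = 0.2685
  r[W,W] = 1 (diagonal).

R is symmetric with unit diagonal. Assembling:

R = [[1, -0.4681, -0.4237],
 [-0.4681, 1, 0.2685],
 [-0.4237, 0.2685, 1]]


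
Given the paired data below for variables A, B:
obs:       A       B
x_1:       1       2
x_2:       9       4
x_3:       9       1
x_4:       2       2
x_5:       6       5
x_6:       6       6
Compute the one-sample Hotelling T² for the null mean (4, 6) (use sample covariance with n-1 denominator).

Step 1 — sample mean vector:
  mean(A) = (1 + 9 + 9 + 2 + 6 + 6) / 6 = 33/6 = 5.5
  mean(B) = (2 + 4 + 1 + 2 + 5 + 6) / 6 = 20/6 = 3.3333
  x̄ = (5.5, 3.3333),  deviation x̄ - mu_0 = (5.5, 3.3333) - (4, 6) = (1.5, -2.6667).

Step 2 — sample covariance matrix, S[i,j] = (1/(n-1)) · Σ_k (x_{k,i} - mean_i) · (x_{k,j} - mean_j), divisor n-1 = 5:
  S[A,A] = ((-4.5)·(-4.5) + (3.5)·(3.5) + (3.5)·(3.5) + (-3.5)·(-3.5) + (0.5)·(0.5) + (0.5)·(0.5)) / 5 = 57.5/5 = 11.5
  S[A,B] = ((-4.5)·(-1.3333) + (3.5)·(0.6667) + (3.5)·(-2.3333) + (-3.5)·(-1.3333) + (0.5)·(1.6667) + (0.5)·(2.6667)) / 5 = 7/5 = 1.4
  S[B,B] = ((-1.3333)·(-1.3333) + (0.6667)·(0.6667) + (-2.3333)·(-2.3333) + (-1.3333)·(-1.3333) + (1.6667)·(1.6667) + (2.6667)·(2.6667)) / 5 = 19.3333/5 = 3.8667
  S = [[11.5, 1.4],
 [1.4, 3.8667]].

Step 3 — invert S. det(S) = 11.5·3.8667 - (1.4)² = 42.5067.
  S^{-1} = (1/det) · [[d, -b], [-b, a]] = [[0.091, -0.0329],
 [-0.0329, 0.2705]].

Step 4 — quadratic form (x̄ - mu_0)^T · S^{-1} · (x̄ - mu_0):
  S^{-1} · (x̄ - mu_0) = (0.2243, -0.7709),
  (x̄ - mu_0)^T · [...] = (1.5)·(0.2243) + (-2.6667)·(-0.7709) = 2.392.

Step 5 — scale by n: T² = 6 · 2.392 = 14.3523.

T² ≈ 14.3523
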